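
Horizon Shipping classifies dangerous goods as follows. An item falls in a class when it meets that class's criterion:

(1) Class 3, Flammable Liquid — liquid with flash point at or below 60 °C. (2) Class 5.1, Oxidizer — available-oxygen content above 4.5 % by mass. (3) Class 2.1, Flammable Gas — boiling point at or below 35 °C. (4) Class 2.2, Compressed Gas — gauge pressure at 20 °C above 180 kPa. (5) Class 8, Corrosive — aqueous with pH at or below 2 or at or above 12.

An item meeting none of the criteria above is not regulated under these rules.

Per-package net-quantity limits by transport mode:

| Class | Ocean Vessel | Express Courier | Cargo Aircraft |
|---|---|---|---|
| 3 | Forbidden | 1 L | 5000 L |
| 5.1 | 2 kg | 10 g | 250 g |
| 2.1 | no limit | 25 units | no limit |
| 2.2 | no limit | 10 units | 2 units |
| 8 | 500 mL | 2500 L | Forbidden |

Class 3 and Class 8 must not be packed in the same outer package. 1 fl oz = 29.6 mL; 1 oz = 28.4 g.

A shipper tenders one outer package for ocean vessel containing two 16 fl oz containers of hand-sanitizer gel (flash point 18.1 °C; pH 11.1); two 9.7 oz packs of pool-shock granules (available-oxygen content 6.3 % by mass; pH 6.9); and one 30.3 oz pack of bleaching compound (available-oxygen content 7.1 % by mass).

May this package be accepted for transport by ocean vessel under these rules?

Hand-sanitizer gel: flash point 18.1 °C ≤ 60 °C → Class 3 (Flammable Liquid).
The pool-shock granules have available-oxygen content 6.3 % by mass, which is > 4.5 % by mass, so they are Class 5.1 (Oxidizer).
The bleaching compound has available-oxygen content 7.1 % by mass, which is > 4.5 % by mass, so it is Class 5.1 (Oxidizer).
Total Class 5.1: (two 9.7 oz packs = 550.96 g) + (one 30.3 oz pack = 860.52 g) = 1411.48 g.
1411.48 g is within the ocean vessel limit of 2 kg for Class 5.1.
Class 3 quantity: two 16 fl oz containers = 947.2 mL.
By ocean vessel, Class 3 is Forbidden regardless of quantity.
The segregation rule (Class 3 with Class 8) does not apply to Class 5.1 with Class 3.

No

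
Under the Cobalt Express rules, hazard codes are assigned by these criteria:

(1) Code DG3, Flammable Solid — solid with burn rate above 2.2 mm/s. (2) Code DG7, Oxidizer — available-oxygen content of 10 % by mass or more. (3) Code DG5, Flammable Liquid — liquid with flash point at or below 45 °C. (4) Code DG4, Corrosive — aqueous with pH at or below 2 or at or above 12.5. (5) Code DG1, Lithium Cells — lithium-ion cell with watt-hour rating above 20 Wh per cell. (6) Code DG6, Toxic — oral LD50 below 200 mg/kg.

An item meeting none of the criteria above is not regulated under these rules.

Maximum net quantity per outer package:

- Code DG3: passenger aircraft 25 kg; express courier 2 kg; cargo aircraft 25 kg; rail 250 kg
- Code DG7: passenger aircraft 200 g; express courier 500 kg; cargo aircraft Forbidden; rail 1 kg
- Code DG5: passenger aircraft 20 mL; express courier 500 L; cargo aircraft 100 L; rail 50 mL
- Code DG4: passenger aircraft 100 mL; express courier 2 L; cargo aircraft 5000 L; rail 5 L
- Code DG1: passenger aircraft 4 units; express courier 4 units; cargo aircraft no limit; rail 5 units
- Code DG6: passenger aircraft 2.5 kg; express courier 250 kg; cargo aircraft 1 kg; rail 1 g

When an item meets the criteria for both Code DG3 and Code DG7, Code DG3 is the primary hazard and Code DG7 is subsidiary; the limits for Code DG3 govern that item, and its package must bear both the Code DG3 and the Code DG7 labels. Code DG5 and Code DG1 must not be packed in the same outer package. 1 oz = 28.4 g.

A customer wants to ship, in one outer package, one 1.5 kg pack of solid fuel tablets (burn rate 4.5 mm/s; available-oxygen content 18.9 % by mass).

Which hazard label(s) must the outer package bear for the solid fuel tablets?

Code DG3 and DG7

The solid fuel tablets have burn rate 4.5 mm/s, which is > 2.2 mm/s, so they are Code DG3 (Flammable Solid).
The solid fuel tablets have available-oxygen content 18.9 % by mass, which is ≥ 10 % by mass, so they are Code DG7 (Oxidizer).
By the precedence rule Code DG3 is primary and Code DG7 is subsidiary, and that rule requires both labels on the package.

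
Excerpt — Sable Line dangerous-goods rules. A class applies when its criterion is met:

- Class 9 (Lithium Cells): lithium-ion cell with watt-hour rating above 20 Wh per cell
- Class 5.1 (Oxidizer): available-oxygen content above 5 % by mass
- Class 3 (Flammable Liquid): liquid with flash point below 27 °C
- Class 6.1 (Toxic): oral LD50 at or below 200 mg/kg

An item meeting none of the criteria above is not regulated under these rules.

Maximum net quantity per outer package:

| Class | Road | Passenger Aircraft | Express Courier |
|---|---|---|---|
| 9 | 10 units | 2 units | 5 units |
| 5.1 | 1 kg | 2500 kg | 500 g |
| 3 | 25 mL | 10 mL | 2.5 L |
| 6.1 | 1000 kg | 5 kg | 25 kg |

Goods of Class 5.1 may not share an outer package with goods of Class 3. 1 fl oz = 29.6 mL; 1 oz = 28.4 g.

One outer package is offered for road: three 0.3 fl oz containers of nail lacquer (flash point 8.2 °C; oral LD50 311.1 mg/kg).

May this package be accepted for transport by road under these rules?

No

With flash point 8.2 °C (< 27 °C), the nail lacquer falls in Class 3.
Class 3 quantity: three 0.3 fl oz containers = 26.64 mL.
That exceeds the Class 3 road limit of 25 mL.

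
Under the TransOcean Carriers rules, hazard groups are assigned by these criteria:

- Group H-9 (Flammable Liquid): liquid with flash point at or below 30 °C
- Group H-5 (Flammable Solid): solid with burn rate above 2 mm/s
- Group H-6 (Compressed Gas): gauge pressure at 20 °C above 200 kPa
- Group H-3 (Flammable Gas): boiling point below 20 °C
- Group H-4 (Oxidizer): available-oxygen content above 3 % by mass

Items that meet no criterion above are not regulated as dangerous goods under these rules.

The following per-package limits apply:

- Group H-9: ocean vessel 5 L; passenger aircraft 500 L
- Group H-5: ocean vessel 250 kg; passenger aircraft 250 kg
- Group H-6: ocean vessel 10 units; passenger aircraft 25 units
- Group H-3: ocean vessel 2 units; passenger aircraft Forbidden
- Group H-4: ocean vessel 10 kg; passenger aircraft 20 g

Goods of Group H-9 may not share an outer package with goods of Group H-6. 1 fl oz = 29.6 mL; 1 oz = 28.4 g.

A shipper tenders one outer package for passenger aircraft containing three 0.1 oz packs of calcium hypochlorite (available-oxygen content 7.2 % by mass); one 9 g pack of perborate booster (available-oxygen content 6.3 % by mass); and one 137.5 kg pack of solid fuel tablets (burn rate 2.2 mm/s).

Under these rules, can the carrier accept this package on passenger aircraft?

Yes

With available-oxygen content 7.2 % by mass (> 3 % by mass), the calcium hypochlorite falls in Group H-4.
The perborate booster has available-oxygen content 6.3 % by mass, which is > 3 % by mass, so it is Group H-4 (Oxidizer).
With burn rate 2.2 mm/s (> 2 mm/s), the solid fuel tablets fall in Group H-5.
Total Group H-4: (three 0.1 oz packs = 8.52 g) + 9 g = 17.52 g.
17.52 g is within the passenger aircraft limit of 20 g for Group H-4.
Group H-5 quantity: 137.5 kg.
137.5 kg is within the passenger aircraft limit of 250 kg for Group H-5.
The segregation rule (Group H-9 with Group H-6) does not apply to Group H-4 with Group H-5.
Every hazard group is within its passenger aircraft limit and no segregation rule is violated.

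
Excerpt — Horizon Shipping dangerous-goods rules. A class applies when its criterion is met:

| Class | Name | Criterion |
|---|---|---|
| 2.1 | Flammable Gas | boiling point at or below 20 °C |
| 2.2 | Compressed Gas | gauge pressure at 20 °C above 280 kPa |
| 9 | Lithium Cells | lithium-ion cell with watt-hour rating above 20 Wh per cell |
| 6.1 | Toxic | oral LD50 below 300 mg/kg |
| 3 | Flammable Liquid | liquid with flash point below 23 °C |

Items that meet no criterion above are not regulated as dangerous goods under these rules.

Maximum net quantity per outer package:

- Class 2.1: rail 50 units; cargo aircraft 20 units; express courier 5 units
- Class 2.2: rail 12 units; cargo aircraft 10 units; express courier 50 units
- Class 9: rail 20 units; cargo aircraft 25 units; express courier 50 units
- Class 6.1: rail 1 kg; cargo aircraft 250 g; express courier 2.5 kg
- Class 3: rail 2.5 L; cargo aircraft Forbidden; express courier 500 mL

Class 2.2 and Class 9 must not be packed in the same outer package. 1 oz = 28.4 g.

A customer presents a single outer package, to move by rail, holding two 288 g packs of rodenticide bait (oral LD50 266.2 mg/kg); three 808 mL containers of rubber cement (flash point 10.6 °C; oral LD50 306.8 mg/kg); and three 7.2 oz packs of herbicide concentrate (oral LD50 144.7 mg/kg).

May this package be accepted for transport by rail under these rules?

No

Rodenticide bait: oral LD50 266.2 mg/kg < 300 mg/kg → Class 6.1 (Toxic).
Flash point 10.6 °C meets the Class 3 criterion (Flammable Liquid), so the rubber cement is Class 3.
Herbicide concentrate: oral LD50 144.7 mg/kg < 300 mg/kg → Class 6.1 (Toxic).
Total Class 6.1: (two 288 g packs = 576 g) + (three 7.2 oz packs = 613.44 g) = 1189.44 g.
1189.44 g > 1 kg (rail limit, Class 6.1) — over the limit.
Class 3 quantity: three 808 mL containers = 2.424 L.
That is within the Class 3 rail limit of 2.5 L.
The segregation rule (Class 2.2 with Class 9) does not apply to Class 6.1 with Class 3.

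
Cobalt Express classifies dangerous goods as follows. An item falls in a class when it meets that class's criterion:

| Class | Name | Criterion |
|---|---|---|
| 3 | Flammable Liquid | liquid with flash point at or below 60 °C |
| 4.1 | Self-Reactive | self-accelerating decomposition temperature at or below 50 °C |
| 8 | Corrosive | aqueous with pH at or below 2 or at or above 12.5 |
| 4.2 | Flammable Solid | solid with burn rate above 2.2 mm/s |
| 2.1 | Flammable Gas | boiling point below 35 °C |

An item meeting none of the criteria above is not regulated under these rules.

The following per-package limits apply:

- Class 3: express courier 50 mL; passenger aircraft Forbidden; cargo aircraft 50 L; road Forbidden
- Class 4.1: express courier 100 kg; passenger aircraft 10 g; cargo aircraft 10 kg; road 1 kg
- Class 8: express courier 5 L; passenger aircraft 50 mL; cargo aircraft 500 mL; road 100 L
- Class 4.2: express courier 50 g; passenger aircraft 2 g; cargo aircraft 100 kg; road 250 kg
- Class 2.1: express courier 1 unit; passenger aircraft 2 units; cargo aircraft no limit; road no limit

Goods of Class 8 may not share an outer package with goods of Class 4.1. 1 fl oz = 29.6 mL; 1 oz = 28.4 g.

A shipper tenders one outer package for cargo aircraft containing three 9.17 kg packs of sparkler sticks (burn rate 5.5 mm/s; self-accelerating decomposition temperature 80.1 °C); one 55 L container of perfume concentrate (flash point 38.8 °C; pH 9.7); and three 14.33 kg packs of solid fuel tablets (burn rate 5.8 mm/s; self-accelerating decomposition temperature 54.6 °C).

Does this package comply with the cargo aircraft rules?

No

With burn rate 5.5 mm/s (> 2.2 mm/s), the sparkler sticks fall in Class 4.2.
The perfume concentrate has flash point 38.8 °C, which is ≤ 60 °C, so it is Class 3 (Flammable Liquid).
Burn rate 5.8 mm/s meets the Class 4.2 criterion (Flammable Solid), so the solid fuel tablets are Class 4.2.
Class 4.2 net quantity: (three 9.17 kg packs = 27.51 kg) + (three 14.33 kg packs = 42.99 kg) = 70.5 kg.
That is within the Class 4.2 cargo aircraft limit of 100 kg.
Class 3 quantity: 55 L.
55 L > 50 L (cargo aircraft limit, Class 3) — over the limit.
The segregation rule (Class 8 with Class 4.1) does not apply to Class 4.2 with Class 3.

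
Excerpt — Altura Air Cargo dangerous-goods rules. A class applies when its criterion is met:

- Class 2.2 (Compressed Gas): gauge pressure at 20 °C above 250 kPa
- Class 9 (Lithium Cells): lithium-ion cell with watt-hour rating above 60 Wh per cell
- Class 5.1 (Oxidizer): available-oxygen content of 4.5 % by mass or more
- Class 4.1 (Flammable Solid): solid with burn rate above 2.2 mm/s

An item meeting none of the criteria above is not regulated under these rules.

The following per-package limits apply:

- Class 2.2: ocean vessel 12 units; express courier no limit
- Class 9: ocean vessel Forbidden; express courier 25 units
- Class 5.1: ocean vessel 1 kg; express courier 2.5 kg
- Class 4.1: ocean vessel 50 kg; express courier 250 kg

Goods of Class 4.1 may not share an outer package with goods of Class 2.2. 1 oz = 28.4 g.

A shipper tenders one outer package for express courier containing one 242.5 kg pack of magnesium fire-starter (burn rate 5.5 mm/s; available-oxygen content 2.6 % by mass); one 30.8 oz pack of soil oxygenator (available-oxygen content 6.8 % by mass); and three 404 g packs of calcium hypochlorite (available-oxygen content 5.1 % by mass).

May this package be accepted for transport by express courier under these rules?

With burn rate 5.5 mm/s (> 2.2 mm/s), the magnesium fire-starter falls in Class 4.1.
Soil oxygenator: available-oxygen content 6.8 % by mass ≥ 4.5 % by mass → Class 5.1 (Oxidizer).
Calcium hypochlorite: available-oxygen content 5.1 % by mass ≥ 4.5 % by mass → Class 5.1 (Oxidizer).
Class 5.1 net quantity: (one 30.8 oz pack = 874.72 g) + (three 404 g packs = 1.212 kg) = 2086.72 g.
2086.72 g ≤ 2.5 kg (express courier limit, Class 5.1) — within limit.
Class 4.1 quantity: 242.5 kg.
242.5 kg is within the express courier limit of 250 kg for Class 4.1.
The segregation rule (Class 4.1 with Class 2.2) does not apply to Class 5.1 with Class 4.1.
Every hazard class is within its express courier limit and no segregation rule is violated.

Yes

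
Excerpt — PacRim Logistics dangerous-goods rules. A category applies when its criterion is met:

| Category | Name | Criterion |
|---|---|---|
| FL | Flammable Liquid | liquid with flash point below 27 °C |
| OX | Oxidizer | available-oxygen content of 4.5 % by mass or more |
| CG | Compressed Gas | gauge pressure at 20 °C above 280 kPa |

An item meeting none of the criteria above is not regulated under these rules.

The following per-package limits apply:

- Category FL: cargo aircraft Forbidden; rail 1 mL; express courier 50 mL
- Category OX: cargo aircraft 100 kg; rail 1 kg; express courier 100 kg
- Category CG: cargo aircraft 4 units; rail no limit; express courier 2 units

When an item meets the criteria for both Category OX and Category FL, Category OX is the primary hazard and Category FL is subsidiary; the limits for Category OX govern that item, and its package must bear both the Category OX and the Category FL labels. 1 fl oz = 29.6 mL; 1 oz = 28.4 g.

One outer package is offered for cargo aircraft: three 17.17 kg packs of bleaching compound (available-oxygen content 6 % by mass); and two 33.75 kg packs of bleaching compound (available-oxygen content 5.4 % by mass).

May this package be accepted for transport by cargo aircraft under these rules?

With available-oxygen content 6 % by mass (≥ 4.5 % by mass), the bleaching compound falls in Category OX.
Available-oxygen content 5.4 % by mass meets the Category OX criterion (Oxidizer), so the bleaching compound is Category OX.
Total Category OX: (three 17.17 kg packs = 51.51 kg) + (two 33.75 kg packs = 67.5 kg) = 119.01 kg.
119.01 kg > 100 kg (cargo aircraft limit, Category OX) — over the limit.

No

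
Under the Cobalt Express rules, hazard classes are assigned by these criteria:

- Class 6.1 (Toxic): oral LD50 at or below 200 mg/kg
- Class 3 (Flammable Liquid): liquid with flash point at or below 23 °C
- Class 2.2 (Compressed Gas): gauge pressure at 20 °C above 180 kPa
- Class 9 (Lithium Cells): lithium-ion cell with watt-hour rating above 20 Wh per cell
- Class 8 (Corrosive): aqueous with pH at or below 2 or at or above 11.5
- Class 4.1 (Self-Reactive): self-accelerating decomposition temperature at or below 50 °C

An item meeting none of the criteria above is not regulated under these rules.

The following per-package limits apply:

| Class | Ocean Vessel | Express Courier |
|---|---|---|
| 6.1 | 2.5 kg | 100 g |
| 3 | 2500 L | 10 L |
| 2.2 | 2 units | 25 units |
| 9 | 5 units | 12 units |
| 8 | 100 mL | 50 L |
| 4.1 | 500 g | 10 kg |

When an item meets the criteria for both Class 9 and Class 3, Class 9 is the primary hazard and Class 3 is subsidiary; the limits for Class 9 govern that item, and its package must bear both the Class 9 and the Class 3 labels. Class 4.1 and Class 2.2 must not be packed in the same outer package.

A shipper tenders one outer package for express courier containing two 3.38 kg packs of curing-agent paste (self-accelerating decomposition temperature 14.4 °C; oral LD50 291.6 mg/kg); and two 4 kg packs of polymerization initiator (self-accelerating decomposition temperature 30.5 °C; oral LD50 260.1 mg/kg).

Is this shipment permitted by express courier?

No

The curing-agent paste has self-accelerating decomposition temperature 14.4 °C, which is ≤ 50 °C, so it is Class 4.1 (Self-Reactive).
Polymerization initiator: self-accelerating decomposition temperature 30.5 °C ≤ 50 °C → Class 4.1 (Self-Reactive).
Total Class 4.1: (two 3.38 kg packs = 6.76 kg) + (two 4 kg packs = 8 kg) = 14.76 kg.
14.76 kg exceeds the express courier limit of 10 kg for Class 4.1.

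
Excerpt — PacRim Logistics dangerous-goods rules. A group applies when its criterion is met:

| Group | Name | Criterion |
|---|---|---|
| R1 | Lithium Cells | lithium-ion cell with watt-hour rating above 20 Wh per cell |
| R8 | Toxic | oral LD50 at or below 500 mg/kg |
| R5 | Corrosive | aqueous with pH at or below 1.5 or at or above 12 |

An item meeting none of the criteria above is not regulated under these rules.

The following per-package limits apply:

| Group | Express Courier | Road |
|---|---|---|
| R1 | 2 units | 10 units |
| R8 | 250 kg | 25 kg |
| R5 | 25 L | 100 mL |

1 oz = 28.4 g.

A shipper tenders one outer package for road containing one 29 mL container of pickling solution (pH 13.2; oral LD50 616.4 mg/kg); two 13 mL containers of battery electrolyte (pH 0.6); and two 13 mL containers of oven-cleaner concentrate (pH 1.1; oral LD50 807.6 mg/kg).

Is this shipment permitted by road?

Yes

With pH 13.2 (≥ 12), the pickling solution falls in Group R5.
The battery electrolyte has pH 0.6, which is ≤ 1.5, so it is Group R5 (Corrosive).
With pH 1.1 (≤ 1.5), the oven-cleaner concentrate falls in Group R5.
Total Group R5: 29 mL + (two 13 mL containers = 26 mL) + (two 13 mL containers = 26 mL) = 81 mL.
That is within the Group R5 road limit of 100 mL.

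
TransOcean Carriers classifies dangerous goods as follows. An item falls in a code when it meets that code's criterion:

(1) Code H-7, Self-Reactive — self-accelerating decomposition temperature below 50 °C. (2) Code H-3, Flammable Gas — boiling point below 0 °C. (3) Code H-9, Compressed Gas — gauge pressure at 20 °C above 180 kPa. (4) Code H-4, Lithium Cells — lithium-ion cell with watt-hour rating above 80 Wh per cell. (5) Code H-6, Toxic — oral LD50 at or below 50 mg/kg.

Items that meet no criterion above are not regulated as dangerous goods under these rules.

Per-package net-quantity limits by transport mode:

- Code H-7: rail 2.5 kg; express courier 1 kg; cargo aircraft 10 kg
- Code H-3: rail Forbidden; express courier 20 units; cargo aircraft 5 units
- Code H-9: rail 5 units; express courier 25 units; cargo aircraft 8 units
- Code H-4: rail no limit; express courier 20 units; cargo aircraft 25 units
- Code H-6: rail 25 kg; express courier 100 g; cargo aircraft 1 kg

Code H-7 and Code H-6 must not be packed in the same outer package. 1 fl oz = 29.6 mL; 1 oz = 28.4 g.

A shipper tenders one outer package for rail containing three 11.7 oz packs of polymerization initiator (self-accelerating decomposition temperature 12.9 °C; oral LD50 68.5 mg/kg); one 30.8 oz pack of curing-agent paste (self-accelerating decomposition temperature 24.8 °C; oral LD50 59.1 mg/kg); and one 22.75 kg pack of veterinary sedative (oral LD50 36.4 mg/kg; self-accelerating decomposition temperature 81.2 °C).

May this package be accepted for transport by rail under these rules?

The polymerization initiator has self-accelerating decomposition temperature 12.9 °C, which is < 50 °C, so it is Code H-7 (Self-Reactive).
Curing-agent paste: self-accelerating decomposition temperature 24.8 °C < 50 °C → Code H-7 (Self-Reactive).
Oral LD50 36.4 mg/kg meets the Code H-6 criterion (Toxic), so the veterinary sedative is Code H-6.
Code H-7 net quantity: (three 11.7 oz packs = 996.84 g) + (one 30.8 oz pack = 874.72 g) = 1871.56 g.
1871.56 g ≤ 2.5 kg (rail limit, Code H-7) — within limit.
Code H-6 quantity: 22.75 kg.
That is within the Code H-6 rail limit of 25 kg.
Code H-7 and Code H-6 may not share an outer package.

No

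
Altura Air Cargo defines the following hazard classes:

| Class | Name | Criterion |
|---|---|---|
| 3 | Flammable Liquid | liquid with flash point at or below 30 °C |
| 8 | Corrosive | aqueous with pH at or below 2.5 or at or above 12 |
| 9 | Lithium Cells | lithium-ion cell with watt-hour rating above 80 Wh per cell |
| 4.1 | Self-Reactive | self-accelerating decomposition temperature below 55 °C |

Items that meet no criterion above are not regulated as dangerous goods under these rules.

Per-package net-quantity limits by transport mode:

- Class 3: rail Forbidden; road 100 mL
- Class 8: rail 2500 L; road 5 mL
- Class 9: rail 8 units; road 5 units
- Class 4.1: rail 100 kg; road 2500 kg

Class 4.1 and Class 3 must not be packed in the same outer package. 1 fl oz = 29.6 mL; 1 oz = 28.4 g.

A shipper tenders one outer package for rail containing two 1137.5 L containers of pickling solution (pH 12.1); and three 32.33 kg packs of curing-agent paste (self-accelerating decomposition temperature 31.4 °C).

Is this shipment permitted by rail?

Yes

Pickling solution: pH 12.1 ≥ 12 → Class 8 (Corrosive).
The curing-agent paste has self-accelerating decomposition temperature 31.4 °C, which is < 55 °C, so it is Class 4.1 (Self-Reactive).
Class 4.1 quantity: three 32.33 kg packs = 96.99 kg.
96.99 kg is within the rail limit of 100 kg for Class 4.1.
Class 8 quantity: two 1137.5 L containers = 2275 L.
2275 L is within the rail limit of 2500 L for Class 8.
The segregation rule (Class 4.1 with Class 3) does not apply to Class 4.1 with Class 8.
Every hazard class is within its rail limit and no segregation rule is violated.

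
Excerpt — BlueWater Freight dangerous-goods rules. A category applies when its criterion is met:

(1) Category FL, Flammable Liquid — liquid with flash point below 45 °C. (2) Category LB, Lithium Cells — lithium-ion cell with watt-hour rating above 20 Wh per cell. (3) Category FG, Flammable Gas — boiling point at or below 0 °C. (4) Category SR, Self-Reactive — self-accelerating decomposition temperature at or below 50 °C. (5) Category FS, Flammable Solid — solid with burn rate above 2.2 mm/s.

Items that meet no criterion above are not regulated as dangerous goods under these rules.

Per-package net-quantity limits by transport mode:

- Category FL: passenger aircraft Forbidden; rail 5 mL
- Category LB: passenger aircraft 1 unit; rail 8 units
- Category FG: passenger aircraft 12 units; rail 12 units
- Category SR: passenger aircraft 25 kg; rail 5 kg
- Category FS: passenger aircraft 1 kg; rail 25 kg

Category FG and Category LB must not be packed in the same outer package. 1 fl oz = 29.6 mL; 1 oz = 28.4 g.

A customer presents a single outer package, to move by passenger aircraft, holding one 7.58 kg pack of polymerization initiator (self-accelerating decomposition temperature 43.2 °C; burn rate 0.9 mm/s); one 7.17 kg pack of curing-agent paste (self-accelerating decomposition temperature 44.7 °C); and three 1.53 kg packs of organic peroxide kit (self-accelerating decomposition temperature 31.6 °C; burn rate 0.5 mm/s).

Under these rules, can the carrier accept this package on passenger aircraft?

Polymerization initiator: self-accelerating decomposition temperature 43.2 °C ≤ 50 °C → Category SR (Self-Reactive).
Self-accelerating decomposition temperature 44.7 °C meets the Category SR criterion (Self-Reactive), so the curing-agent paste is Category SR.
Organic peroxide kit: self-accelerating decomposition temperature 31.6 °C ≤ 50 °C → Category SR (Self-Reactive).
Category SR net quantity: 7.58 kg + 7.17 kg + (three 1.53 kg packs = 4.59 kg) = 19.34 kg.
That is within the Category SR passenger aircraft limit of 25 kg.

Yes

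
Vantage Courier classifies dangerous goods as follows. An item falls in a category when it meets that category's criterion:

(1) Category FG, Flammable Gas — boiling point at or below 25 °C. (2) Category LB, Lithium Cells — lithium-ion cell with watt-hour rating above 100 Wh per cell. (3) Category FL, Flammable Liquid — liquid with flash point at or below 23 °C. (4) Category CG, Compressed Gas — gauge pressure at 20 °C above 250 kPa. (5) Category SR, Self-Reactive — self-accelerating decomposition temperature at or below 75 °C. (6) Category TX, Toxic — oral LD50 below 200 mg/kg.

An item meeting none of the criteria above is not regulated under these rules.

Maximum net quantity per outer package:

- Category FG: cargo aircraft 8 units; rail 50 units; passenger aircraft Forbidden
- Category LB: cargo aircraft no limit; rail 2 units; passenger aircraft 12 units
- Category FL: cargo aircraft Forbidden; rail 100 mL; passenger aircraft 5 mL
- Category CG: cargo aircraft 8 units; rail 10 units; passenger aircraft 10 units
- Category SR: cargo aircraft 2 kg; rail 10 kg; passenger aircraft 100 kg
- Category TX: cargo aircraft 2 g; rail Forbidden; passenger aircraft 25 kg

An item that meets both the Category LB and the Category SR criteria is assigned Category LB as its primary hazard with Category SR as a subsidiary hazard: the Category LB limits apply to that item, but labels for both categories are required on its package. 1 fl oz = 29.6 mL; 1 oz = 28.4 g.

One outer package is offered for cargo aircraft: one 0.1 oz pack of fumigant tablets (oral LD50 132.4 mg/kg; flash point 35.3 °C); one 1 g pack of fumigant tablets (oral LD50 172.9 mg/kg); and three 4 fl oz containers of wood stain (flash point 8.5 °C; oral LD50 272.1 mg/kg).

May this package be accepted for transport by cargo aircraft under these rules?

The fumigant tablets have oral LD50 132.4 mg/kg, which is < 200 mg/kg, so they are Category TX (Toxic).
The fumigant tablets have oral LD50 172.9 mg/kg, which is < 200 mg/kg, so they are Category TX (Toxic).
Wood stain: flash point 8.5 °C ≤ 23 °C → Category FL (Flammable Liquid).
Total Category TX: (one 0.1 oz pack = 2.84 g) + 1 g = 3.84 g.
3.84 g exceeds the cargo aircraft limit of 2 g for Category TX.
Category FL quantity: three 4 fl oz containers = 355.2 mL.
By cargo aircraft, Category FL is Forbidden regardless of quantity.

No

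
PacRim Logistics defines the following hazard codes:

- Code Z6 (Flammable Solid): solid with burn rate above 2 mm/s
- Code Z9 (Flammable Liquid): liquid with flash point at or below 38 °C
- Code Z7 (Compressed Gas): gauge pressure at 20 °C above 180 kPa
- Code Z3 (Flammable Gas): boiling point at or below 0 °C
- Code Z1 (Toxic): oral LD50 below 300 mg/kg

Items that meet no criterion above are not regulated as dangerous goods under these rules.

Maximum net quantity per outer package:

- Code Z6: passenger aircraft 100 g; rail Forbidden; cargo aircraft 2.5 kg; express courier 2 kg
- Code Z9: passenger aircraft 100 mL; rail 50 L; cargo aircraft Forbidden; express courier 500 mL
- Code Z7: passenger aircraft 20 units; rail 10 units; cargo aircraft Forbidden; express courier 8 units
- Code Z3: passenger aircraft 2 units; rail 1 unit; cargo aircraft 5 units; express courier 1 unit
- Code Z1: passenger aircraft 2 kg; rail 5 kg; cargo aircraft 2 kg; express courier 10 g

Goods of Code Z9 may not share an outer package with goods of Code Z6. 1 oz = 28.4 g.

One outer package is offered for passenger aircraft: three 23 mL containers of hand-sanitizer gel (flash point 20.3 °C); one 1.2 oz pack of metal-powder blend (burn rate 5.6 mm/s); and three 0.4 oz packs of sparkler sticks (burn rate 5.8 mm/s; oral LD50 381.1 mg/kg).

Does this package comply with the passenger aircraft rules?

Hand-sanitizer gel: flash point 20.3 °C ≤ 38 °C → Code Z9 (Flammable Liquid).
With burn rate 5.6 mm/s (> 2 mm/s), the metal-powder blend falls in Code Z6.
Sparkler sticks: burn rate 5.8 mm/s > 2 mm/s → Code Z6 (Flammable Solid).
Code Z9 quantity: three 23 mL containers = 69 mL.
69 mL ≤ 100 mL (passenger aircraft limit, Code Z9) — within limit.
Total Code Z6: (one 1.2 oz pack = 34.08 g) + (three 0.4 oz packs = 34.08 g) = 68.16 g.
68.16 g is within the passenger aircraft limit of 100 g for Code Z6.
Code Z9 and Code Z6 may not share an outer package.

No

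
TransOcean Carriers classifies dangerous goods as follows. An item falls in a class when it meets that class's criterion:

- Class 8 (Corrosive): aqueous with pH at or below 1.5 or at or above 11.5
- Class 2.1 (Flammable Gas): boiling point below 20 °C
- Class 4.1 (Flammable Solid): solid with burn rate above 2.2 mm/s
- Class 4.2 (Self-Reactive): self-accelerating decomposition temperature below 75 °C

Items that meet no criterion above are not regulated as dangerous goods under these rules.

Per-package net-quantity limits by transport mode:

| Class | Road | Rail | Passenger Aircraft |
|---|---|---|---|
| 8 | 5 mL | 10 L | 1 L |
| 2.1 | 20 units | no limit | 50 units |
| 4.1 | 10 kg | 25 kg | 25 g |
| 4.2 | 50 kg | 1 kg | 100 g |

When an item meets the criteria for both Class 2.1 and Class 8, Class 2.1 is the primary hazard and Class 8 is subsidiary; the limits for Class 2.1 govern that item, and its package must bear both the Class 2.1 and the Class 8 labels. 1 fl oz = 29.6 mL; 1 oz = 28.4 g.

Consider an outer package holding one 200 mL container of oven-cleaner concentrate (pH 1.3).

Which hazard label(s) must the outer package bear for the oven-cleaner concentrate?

Class 8

pH 1.3 meets the Class 8 criterion (Corrosive), so the oven-cleaner concentrate is Class 8.
Only the Class 8 label is required.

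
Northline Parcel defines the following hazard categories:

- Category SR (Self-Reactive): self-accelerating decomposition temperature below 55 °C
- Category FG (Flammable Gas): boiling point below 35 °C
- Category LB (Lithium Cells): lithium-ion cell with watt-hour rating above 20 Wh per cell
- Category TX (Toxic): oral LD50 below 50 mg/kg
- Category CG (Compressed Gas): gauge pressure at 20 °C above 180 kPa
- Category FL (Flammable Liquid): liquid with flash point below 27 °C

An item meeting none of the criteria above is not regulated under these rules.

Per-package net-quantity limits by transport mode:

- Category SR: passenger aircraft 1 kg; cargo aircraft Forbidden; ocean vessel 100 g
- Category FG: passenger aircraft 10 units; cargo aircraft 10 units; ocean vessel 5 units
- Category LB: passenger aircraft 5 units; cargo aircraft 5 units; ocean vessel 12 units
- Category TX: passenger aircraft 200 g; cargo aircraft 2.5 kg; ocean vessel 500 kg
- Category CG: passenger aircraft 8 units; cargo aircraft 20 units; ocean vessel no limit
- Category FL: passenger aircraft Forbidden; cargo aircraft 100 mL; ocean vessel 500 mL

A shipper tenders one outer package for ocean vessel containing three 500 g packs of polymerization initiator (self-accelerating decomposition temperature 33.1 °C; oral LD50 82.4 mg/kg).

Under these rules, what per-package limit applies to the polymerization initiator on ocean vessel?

Self-accelerating decomposition temperature 33.1 °C meets the Category SR criterion (Self-Reactive), so the polymerization initiator is Category SR.
The ocean vessel limit for Category SR is 100 g.

100 g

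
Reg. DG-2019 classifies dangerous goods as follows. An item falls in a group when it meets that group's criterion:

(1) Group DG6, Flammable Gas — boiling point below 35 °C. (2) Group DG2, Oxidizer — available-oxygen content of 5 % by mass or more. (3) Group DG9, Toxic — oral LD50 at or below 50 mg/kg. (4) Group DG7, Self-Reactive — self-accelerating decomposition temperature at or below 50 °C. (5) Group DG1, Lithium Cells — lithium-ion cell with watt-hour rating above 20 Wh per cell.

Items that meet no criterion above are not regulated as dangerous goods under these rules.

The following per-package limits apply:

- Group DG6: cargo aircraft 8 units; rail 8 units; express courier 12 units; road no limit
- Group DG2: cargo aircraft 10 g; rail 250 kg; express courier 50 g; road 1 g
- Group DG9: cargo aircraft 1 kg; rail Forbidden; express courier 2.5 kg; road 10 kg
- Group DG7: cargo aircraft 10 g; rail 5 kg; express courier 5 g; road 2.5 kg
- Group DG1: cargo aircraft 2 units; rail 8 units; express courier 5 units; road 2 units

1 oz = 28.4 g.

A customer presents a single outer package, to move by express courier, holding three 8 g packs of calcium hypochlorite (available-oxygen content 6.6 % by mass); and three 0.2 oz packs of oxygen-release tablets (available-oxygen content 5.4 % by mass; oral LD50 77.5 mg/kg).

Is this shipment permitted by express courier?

Available-oxygen content 6.6 % by mass meets the Group DG2 criterion (Oxidizer), so the calcium hypochlorite is Group DG2.
The oxygen-release tablets have available-oxygen content 5.4 % by mass, which is ≥ 5 % by mass, so they are Group DG2 (Oxidizer).
Total Group DG2: (three 8 g packs = 24 g) + (three 0.2 oz packs = 17.04 g) = 41.04 g.
That is within the Group DG2 express courier limit of 50 g.

Yes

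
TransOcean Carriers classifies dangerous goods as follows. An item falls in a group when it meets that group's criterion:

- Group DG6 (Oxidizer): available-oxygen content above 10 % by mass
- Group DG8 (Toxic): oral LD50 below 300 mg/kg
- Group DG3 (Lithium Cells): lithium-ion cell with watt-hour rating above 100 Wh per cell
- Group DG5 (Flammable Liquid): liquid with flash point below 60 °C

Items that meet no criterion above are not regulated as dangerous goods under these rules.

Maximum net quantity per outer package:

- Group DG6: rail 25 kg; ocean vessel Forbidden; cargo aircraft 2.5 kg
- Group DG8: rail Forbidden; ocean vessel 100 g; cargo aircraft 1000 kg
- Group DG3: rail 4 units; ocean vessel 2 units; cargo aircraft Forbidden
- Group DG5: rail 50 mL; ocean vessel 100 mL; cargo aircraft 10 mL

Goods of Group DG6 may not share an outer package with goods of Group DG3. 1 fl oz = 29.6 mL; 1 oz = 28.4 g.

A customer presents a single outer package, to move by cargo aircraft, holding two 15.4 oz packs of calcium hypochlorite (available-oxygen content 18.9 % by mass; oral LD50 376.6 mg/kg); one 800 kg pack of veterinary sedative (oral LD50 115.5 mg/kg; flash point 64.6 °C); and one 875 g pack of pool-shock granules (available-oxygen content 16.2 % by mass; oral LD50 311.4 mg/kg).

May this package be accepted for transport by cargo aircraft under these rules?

With available-oxygen content 18.9 % by mass (> 10 % by mass), the calcium hypochlorite falls in Group DG6.
The veterinary sedative has oral LD50 115.5 mg/kg, which is < 300 mg/kg, so it is Group DG8 (Toxic).
Pool-shock granules: available-oxygen content 16.2 % by mass > 10 % by mass → Group DG6 (Oxidizer).
Total Group DG6: (two 15.4 oz packs = 874.72 g) + 875 g = 1749.72 g.
That is within the Group DG6 cargo aircraft limit of 2.5 kg.
Group DG8 quantity: 800 kg.
800 kg is within the cargo aircraft limit of 1000 kg for Group DG8.
The segregation rule (Group DG6 with Group DG3) does not apply to Group DG6 with Group DG8.
Every hazard group is within its cargo aircraft limit and no segregation rule is violated.

Yes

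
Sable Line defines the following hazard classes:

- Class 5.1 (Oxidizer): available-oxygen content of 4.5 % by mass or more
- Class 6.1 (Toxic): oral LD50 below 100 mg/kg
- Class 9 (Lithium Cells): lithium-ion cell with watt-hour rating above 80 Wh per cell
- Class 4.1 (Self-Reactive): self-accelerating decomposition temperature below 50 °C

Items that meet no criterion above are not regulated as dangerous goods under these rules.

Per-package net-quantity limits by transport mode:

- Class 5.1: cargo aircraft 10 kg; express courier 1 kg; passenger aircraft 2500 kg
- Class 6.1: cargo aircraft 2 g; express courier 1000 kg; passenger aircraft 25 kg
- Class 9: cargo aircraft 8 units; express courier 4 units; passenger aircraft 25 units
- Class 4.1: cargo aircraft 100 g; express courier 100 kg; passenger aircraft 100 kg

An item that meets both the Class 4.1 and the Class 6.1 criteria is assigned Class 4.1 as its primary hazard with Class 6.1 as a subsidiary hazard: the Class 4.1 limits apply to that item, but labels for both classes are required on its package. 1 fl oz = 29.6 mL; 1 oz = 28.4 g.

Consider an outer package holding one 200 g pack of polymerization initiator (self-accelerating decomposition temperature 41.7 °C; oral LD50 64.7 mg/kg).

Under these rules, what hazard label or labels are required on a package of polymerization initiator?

Self-accelerating decomposition temperature 41.7 °C meets the Class 4.1 criterion (Self-Reactive), so the polymerization initiator is Class 4.1.
Oral LD50 64.7 mg/kg meets the Class 6.1 criterion (Toxic), so the polymerization initiator is Class 6.1.
By the precedence rule Class 4.1 is primary and Class 6.1 is subsidiary, and that rule requires both labels on the package.

Class 4.1 and 6.1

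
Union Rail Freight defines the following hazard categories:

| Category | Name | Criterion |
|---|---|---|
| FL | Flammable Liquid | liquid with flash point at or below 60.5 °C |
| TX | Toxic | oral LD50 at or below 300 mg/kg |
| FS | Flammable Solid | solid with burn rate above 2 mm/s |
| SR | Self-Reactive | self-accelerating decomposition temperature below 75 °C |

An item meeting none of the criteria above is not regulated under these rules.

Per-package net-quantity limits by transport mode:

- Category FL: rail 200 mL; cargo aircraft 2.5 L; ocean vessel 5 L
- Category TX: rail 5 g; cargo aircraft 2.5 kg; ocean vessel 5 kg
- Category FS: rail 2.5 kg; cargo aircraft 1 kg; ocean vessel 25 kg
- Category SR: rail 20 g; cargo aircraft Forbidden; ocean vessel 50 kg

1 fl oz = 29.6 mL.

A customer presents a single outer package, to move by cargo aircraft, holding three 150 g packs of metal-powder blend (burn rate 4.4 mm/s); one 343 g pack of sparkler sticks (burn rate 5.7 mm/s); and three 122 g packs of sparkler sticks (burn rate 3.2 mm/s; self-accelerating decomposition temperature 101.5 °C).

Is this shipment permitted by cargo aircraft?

With burn rate 4.4 mm/s (> 2 mm/s), the metal-powder blend falls in Category FS.
The sparkler sticks have burn rate 5.7 mm/s, which is > 2 mm/s, so they are Category FS (Flammable Solid).
The sparkler sticks have burn rate 3.2 mm/s, which is > 2 mm/s, so they are Category FS (Flammable Solid).
Category FS net quantity: (three 150 g packs = 450 g) + 343 g + (three 122 g packs = 366 g) = 1.159 kg.
1.159 kg > 1 kg (cargo aircraft limit, Category FS) — over the limit.

No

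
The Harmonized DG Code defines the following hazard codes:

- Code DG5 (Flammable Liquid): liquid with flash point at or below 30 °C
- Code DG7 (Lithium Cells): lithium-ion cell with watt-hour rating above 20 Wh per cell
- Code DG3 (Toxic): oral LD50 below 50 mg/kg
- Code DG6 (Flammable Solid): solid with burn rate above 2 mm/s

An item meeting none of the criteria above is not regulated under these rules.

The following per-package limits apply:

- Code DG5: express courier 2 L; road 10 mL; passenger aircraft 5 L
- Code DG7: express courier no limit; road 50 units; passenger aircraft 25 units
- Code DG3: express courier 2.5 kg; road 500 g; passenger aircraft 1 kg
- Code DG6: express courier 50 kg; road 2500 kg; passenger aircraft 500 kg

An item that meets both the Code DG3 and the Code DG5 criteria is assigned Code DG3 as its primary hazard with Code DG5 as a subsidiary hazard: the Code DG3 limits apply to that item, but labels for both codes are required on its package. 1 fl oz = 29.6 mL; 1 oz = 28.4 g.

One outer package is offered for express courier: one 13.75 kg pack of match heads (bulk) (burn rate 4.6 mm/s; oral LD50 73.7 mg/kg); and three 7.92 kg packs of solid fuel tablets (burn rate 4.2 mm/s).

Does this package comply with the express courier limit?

The match heads (bulk) have burn rate 4.6 mm/s, which is > 2 mm/s, so they are Code DG6 (Flammable Solid).
Burn rate 4.2 mm/s meets the Code DG6 criterion (Flammable Solid), so the solid fuel tablets are Code DG6.
Code DG6 net quantity: 13.75 kg + (three 7.92 kg packs = 23.76 kg) = 37.51 kg.
That is within the Code DG6 express courier limit of 50 kg.

Yes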